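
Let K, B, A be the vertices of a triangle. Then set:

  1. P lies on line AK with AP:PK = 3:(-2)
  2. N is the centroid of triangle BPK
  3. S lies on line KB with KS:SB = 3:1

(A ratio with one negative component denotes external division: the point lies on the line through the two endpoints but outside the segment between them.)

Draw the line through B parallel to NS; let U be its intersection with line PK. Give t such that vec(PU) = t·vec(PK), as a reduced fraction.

t = 1/5

Assign K = (0, 0), B = (1, 0), A = (0, 1) — the answer is frame-independent, so this choice is without loss of generality.
1. P lies on line AK with AP:PK = 3:(-2) ⇒ P = (0, -2)
2. N is the centroid of triangle BPK ⇒ N = (1/3, -2/3)
3. S lies on line KB with KS:SB = 3:1 ⇒ S = (3/4, 0)
through B parallel to NS: direction (5/12, 2/3); meets PK at U = (0, -8/5)
U = P + t·(K−P) with t = 1/5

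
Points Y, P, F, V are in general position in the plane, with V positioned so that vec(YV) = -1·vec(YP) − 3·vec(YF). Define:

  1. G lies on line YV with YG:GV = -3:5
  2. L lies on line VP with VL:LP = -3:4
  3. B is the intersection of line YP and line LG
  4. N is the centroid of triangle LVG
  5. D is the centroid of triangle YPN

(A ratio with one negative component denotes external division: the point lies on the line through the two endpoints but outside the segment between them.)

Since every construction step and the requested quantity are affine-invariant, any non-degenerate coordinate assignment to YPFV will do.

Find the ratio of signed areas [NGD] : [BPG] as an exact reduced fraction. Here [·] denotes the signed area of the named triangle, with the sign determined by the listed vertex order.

[NGD]:[BPG] = -187/270

Set Y = (0, 0), P = (1, 0), F = (0, 1), V = (-1, -3); any affine frame gives the same invariant.
1. G lies on line YV with YG:GV = -3:5 ⇒ G = (3/2, 9/2)
2. L lies on line VP with VL:LP = -3:4 ⇒ L = (-7, -12)
3. B is the intersection of line YP and line LG ⇒ B = (-9/11, 0)
4. N is the centroid of triangle LVG ⇒ N = (-13/6, -7/2)
5. D is the centroid of triangle YPN ⇒ D = (-7/18, -7/6)
2·[NGD] = -17/3, 2·[BPG] = 90/11
[NGD]:[BPG] = -17/3:90/11 = -187/270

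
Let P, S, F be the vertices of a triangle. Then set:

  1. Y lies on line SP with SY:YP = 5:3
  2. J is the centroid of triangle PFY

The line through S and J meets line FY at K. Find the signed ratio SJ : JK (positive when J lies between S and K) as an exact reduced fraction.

SJ:JK = -6

Set P = (0, 0), S = (1, 0), F = (0, 1); any affine frame gives the same invariant.
1. Y lies on line SP with SY:YP = 5:3 ⇒ Y = (3/8, 0)
2. J is the centroid of triangle PFY ⇒ J = (1/8, 1/3)
line SJ meets FY at K = (13/48, 5/18)
J = S + t·(K−S) with t = 6/5, so SJ:JK = 6/5:-1/5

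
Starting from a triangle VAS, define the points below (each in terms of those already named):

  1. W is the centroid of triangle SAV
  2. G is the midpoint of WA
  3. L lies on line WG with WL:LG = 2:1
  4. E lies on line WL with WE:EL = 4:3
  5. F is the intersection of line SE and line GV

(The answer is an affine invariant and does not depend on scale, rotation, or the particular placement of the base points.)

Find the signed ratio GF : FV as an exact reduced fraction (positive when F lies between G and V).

Assign V = (0, 0), A = (1, 0), S = (0, 1) — the answer is frame-independent, so this choice is without loss of generality.
1. W is the centroid of triangle SAV ⇒ W = (1/3, 1/3)
2. G is the midpoint of WA ⇒ G = (2/3, 1/6)
3. L lies on line WG with WL:LG = 2:1 ⇒ L = (5/9, 2/9)
4. E lies on line WL with WE:EL = 4:3 ⇒ E = (29/63, 17/63)
5. F is the intersection of line SE and line GV ⇒ F = (116/213, 29/213)
F = G + t·(V−G) with t = 13/71, so GF:FV = t:(1−t) = 13/71:58/71

GF:FV = 13/58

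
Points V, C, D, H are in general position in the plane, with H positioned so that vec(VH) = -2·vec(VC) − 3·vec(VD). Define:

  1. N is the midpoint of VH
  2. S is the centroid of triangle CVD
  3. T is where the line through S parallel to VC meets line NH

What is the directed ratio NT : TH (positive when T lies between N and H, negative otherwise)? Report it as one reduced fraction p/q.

NT:TH = -11/20

Choose coordinates V = (0, 0), C = (1, 0), D = (0, 1), H = (-2, -3).
1. N is the midpoint of VH ⇒ N = (-1, -3/2)
2. S is the centroid of triangle CVD ⇒ S = (1/3, 1/3)
3. T is where the line through S parallel to VC meets line NH ⇒ T = (2/9, 1/3)
T = N + t·(H−N) with t = -11/9, so NT:TH = t:(1−t) = -11/9:20/9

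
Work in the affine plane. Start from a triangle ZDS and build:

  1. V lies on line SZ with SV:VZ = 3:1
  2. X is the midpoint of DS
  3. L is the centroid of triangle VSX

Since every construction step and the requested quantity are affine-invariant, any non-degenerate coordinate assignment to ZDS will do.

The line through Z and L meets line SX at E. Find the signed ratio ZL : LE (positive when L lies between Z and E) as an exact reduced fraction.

Work in coordinates with Z = (0, 0), D = (1, 0), S = (0, 1).
1. V lies on line SZ with SV:VZ = 3:1 ⇒ V = (0, 1/4)
2. X is the midpoint of DS ⇒ X = (1/2, 1/2)
3. L is the centroid of triangle VSX ⇒ L = (1/6, 7/12)
line ZL meets SX at E = (2/9, 7/9)
L = Z + t·(E−Z) with t = 3/4, so ZL:LE = 3/4:1/4

ZL:LE = 3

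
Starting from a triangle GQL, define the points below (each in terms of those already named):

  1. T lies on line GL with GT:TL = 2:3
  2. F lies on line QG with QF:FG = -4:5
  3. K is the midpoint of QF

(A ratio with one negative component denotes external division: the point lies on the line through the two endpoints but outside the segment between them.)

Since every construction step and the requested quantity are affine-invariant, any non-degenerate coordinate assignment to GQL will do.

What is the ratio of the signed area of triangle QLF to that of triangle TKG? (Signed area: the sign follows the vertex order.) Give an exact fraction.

Set G = (0, 0), Q = (1, 0), L = (0, 1); any affine frame gives the same invariant.
1. T lies on line GL with GT:TL = 2:3 ⇒ T = (0, 2/5)
2. F lies on line QG with QF:FG = -4:5 ⇒ F = (5, 0)
3. K is the midpoint of QF ⇒ K = (3, 0)
2·[QLF] = -4, 2·[TKG] = -6/5
[QLF]:[TKG] = -4:-6/5 = 10/3

[QLF]:[TKG] = 10/3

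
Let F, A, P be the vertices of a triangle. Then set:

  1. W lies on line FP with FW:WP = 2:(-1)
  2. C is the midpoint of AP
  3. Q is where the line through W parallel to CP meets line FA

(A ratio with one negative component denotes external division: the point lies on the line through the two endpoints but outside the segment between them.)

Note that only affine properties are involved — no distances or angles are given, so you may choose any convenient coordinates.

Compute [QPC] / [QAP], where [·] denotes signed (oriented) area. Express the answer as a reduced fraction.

[QPC]:[QAP] = -1/2

Work in coordinates with F = (0, 0), A = (1, 0), P = (0, 1).
1. W lies on line FP with FW:WP = 2:(-1) ⇒ W = (0, 2)
2. C is the midpoint of AP ⇒ C = (1/2, 1/2)
3. Q is where the line through W parallel to CP meets line FA ⇒ Q = (2, 0)
2·[QPC] = 1/2, 2·[QAP] = -1
[QPC]:[QAP] = 1/2:-1 = -1/2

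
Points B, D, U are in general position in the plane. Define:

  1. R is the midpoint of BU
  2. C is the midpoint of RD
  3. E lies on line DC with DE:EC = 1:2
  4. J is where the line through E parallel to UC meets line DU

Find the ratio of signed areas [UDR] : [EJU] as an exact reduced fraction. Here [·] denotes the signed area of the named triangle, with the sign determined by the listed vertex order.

Set B = (0, 0), D = (1, 0), U = (0, 1); any affine frame gives the same invariant.
1. R is the midpoint of BU ⇒ R = (0, 1/2)
2. C is the midpoint of RD ⇒ C = (1/2, 1/4)
3. E lies on line DC with DE:EC = 1:2 ⇒ E = (5/6, 1/12)
4. J is where the line through E parallel to UC meets line DU ⇒ J = (2/3, 1/3)
2·[UDR] = -1/2, 2·[EJU] = 1/18
[UDR]:[EJU] = -1/2:1/18 = -9

[UDR]:[EJU] = -9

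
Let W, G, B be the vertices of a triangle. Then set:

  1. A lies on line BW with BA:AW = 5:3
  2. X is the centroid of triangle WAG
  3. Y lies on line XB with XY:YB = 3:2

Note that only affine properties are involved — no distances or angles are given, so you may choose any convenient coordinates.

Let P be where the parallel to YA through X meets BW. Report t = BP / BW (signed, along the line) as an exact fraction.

Set W = (0, 0), G = (1, 0), B = (0, 1); any affine frame gives the same invariant.
1. A lies on line BW with BA:AW = 5:3 ⇒ A = (0, 3/8)
2. X is the centroid of triangle WAG ⇒ X = (1/3, 1/8)
3. Y lies on line XB with XY:YB = 3:2 ⇒ Y = (2/15, 13/20)
through X parallel to YA: direction (-2/15, -11/40); meets BW at P = (0, -9/16)
P = B + t·(W−B) with t = 25/16

t = 25/16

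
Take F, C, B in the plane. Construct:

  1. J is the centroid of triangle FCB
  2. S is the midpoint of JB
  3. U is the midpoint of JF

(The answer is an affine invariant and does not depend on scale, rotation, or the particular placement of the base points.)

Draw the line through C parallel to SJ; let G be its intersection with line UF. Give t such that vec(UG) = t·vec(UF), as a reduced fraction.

t = -3

Assign F = (0, 0), C = (1, 0), B = (0, 1) — the answer is frame-independent, so this choice is without loss of generality.
1. J is the centroid of triangle FCB ⇒ J = (1/3, 1/3)
2. S is the midpoint of JB ⇒ S = (1/6, 2/3)
3. U is the midpoint of JF ⇒ U = (1/6, 1/6)
through C parallel to SJ: direction (1/6, -1/3); meets UF at G = (2/3, 2/3)
G = U + t·(F−U) with t = -3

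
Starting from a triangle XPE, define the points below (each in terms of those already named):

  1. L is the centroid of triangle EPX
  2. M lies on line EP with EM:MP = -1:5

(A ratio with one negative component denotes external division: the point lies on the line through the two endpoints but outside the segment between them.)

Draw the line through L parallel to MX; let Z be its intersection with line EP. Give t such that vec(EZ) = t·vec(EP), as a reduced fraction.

Choose coordinates X = (0, 0), P = (1, 0), E = (0, 1).
1. L is the centroid of triangle EPX ⇒ L = (1/3, 1/3)
2. M lies on line EP with EM:MP = -1:5 ⇒ M = (-1/4, 5/4)
through L parallel to MX: direction (1/4, -5/4); meets EP at Z = (1/4, 3/4)
Z = E + t·(P−E) with t = 1/4

t = 1/4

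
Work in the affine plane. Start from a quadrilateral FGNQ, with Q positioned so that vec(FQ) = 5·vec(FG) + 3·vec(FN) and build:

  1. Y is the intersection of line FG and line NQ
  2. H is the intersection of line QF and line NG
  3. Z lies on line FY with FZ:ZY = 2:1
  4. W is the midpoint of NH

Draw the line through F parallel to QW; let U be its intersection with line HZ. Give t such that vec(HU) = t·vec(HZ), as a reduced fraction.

Work in coordinates with F = (0, 0), G = (1, 0), N = (0, 1), Q = (5, 3).
1. Y is the intersection of line FG and line NQ ⇒ Y = (-5/2, 0)
2. H is the intersection of line QF and line NG ⇒ H = (5/8, 3/8)
3. Z lies on line FY with FZ:ZY = 2:1 ⇒ Z = (-5/3, 0)
4. W is the midpoint of NH ⇒ W = (5/16, 11/16)
through F parallel to QW: direction (-75/16, -37/16); meets HZ at U = (225/272, 111/272)
U = H + t·(Z−H) with t = -3/34

t = -3/34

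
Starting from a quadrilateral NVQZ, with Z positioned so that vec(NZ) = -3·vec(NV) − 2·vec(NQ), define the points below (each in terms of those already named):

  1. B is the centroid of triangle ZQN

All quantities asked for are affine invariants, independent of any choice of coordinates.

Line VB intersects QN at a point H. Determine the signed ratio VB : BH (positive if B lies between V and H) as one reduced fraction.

VB:BH = -2

Set N = (0, 0), V = (1, 0), Q = (0, 1), Z = (-3, -2); any affine frame gives the same invariant.
1. B is the centroid of triangle ZQN ⇒ B = (-1, -1/3)
line VB meets QN at H = (0, -1/6)
B = V + t·(H−V) with t = 2, so VB:BH = 2:-1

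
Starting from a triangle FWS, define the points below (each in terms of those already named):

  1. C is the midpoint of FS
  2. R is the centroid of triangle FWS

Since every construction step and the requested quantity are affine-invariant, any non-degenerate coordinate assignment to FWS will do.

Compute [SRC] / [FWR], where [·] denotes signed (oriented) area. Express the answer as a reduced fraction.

[SRC]:[FWR] = -1/2

Assign F = (0, 0), W = (1, 0), S = (0, 1) — the answer is frame-independent, so this choice is without loss of generality.
1. C is the midpoint of FS ⇒ C = (0, 1/2)
2. R is the centroid of triangle FWS ⇒ R = (1/3, 1/3)
2·[SRC] = -1/6, 2·[FWR] = 1/3
[SRC]:[FWR] = -1/6:1/3 = -1/2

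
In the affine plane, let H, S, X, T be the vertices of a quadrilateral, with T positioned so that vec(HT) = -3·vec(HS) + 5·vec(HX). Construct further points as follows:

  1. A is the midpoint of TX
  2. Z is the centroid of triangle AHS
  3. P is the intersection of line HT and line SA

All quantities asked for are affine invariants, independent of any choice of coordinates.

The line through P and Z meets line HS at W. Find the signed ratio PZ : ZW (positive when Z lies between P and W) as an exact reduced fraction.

PZ:ZW = 23/7

Choose coordinates H = (0, 0), S = (1, 0), X = (0, 1), T = (-3, 5).
1. A is the midpoint of TX ⇒ A = (-3/2, 3)
2. Z is the centroid of triangle AHS ⇒ Z = (-1/6, 1)
3. P is the intersection of line HT and line SA ⇒ P = (-18/7, 30/7)
line PZ meets HS at W = (13/23, 0)
Z = P + t·(W−P) with t = 23/30, so PZ:ZW = 23/30:7/30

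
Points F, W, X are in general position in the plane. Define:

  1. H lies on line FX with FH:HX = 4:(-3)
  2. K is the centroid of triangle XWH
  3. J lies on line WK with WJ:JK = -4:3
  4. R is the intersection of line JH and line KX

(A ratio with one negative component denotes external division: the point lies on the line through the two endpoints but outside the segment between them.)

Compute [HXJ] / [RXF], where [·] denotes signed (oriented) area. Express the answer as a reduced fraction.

Set F = (0, 0), W = (1, 0), X = (0, 1); any affine frame gives the same invariant.
1. H lies on line FX with FH:HX = 4:(-3) ⇒ H = (0, 4)
2. K is the centroid of triangle XWH ⇒ K = (1/3, 5/3)
3. J lies on line WK with WJ:JK = -4:3 ⇒ J = (-5/3, 20/3)
4. R is the intersection of line JH and line KX ⇒ R = (5/6, 8/3)
2·[HXJ] = -5, 2·[RXF] = 5/6
[HXJ]:[RXF] = -5:5/6 = -6

[HXJ]:[RXF] = -6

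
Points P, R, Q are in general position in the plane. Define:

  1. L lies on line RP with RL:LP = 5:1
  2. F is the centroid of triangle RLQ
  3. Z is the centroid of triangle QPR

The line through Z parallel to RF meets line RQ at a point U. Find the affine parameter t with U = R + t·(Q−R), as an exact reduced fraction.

Choose coordinates P = (0, 0), R = (1, 0), Q = (0, 1).
1. L lies on line RP with RL:LP = 5:1 ⇒ L = (1/6, 0)
2. F is the centroid of triangle RLQ ⇒ F = (7/18, 1/3)
3. Z is the centroid of triangle QPR ⇒ Z = (1/3, 1/3)
through Z parallel to RF: direction (-11/18, 1/3); meets RQ at U = (16/15, -1/15)
U = R + t·(Q−R) with t = -1/15

t = -1/15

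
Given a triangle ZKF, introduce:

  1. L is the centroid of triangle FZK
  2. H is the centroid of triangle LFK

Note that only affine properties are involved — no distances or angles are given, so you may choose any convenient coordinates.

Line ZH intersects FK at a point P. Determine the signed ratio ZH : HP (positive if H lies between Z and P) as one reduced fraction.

Set Z = (0, 0), K = (1, 0), F = (0, 1); any affine frame gives the same invariant.
1. L is the centroid of triangle FZK ⇒ L = (1/3, 1/3)
2. H is the centroid of triangle LFK ⇒ H = (4/9, 4/9)
line ZH meets FK at P = (1/2, 1/2)
H = Z + t·(P−Z) with t = 8/9, so ZH:HP = 8/9:1/9

ZH:HP = 8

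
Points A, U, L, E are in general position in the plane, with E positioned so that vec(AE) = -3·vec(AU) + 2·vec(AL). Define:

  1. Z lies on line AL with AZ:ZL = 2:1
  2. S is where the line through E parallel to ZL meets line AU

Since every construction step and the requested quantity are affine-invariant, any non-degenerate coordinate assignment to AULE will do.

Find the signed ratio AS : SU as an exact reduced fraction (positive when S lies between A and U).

Set A = (0, 0), U = (1, 0), L = (0, 1), E = (-3, 2); any affine frame gives the same invariant.
1. Z lies on line AL with AZ:ZL = 2:1 ⇒ Z = (0, 2/3)
2. S is where the line through E parallel to ZL meets line AU ⇒ S = (-3, 0)
S = A + t·(U−A) with t = -3, so AS:SU = t:(1−t) = -3:4

AS:SU = -3/4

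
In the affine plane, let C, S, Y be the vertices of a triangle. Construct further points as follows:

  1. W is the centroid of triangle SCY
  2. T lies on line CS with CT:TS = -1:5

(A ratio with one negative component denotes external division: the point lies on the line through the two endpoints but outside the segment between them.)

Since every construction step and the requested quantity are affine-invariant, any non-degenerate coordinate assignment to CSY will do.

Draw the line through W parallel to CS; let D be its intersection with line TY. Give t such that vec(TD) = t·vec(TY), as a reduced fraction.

Work in coordinates with C = (0, 0), S = (1, 0), Y = (0, 1).
1. W is the centroid of triangle SCY ⇒ W = (1/3, 1/3)
2. T lies on line CS with CT:TS = -1:5 ⇒ T = (-1/4, 0)
through W parallel to CS: direction (1, 0); meets TY at D = (-1/6, 1/3)
D = T + t·(Y−T) with t = 1/3

t = 1/3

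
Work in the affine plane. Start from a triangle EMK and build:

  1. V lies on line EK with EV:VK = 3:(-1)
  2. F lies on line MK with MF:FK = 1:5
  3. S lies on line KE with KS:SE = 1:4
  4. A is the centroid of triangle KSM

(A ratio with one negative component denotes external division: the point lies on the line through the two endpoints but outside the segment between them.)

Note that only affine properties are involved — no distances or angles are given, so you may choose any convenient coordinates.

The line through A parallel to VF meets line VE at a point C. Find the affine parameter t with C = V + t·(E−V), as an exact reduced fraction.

Work in coordinates with E = (0, 0), M = (1, 0), K = (0, 1).
1. V lies on line EK with EV:VK = 3:(-1) ⇒ V = (0, 3/2)
2. F lies on line MK with MF:FK = 1:5 ⇒ F = (5/6, 1/6)
3. S lies on line KE with KS:SE = 1:4 ⇒ S = (0, 4/5)
4. A is the centroid of triangle KSM ⇒ A = (1/3, 3/5)
through A parallel to VF: direction (5/6, -4/3); meets VE at C = (0, 17/15)
C = V + t·(E−V) with t = 11/45

t = 11/45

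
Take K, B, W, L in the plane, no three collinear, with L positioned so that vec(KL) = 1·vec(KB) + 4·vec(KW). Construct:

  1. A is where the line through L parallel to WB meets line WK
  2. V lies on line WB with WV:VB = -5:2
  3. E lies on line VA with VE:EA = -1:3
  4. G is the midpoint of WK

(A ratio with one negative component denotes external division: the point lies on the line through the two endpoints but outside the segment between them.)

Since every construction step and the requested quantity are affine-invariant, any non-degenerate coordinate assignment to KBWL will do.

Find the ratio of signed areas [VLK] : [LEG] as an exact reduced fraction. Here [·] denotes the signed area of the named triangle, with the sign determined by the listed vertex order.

Work in coordinates with K = (0, 0), B = (1, 0), W = (0, 1), L = (1, 4).
1. A is where the line through L parallel to WB meets line WK ⇒ A = (0, 5)
2. V lies on line WB with WV:VB = -5:2 ⇒ V = (5/3, -2/3)
3. E lies on line VA with VE:EA = -1:3 ⇒ E = (5/2, -7/2)
4. G is the midpoint of WK ⇒ G = (0, 1/2)
2·[VLK] = 22/3, 2·[LEG] = -51/4
[VLK]:[LEG] = 22/3:-51/4 = -88/153

[VLK]:[LEG] = -88/153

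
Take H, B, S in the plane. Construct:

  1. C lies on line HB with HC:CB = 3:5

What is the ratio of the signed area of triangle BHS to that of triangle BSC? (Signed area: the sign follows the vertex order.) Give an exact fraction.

[BHS]:[BSC] = -8/5

Assign H = (0, 0), B = (1, 0), S = (0, 1) — the answer is frame-independent, so this choice is without loss of generality.
1. C lies on line HB with HC:CB = 3:5 ⇒ C = (3/8, 0)
2·[BHS] = -1, 2·[BSC] = 5/8
[BHS]:[BSC] = -1:5/8 = -8/5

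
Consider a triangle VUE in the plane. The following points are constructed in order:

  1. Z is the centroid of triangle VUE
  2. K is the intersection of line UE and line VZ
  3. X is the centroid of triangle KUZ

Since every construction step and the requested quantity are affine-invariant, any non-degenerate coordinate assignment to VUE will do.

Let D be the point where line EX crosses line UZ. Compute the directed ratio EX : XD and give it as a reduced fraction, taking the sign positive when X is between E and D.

EX:XD = 5

Assign V = (0, 0), U = (1, 0), E = (0, 1) — the answer is frame-independent, so this choice is without loss of generality.
1. Z is the centroid of triangle VUE ⇒ Z = (1/3, 1/3)
2. K is the intersection of line UE and line VZ ⇒ K = (1/2, 1/2)
3. X is the centroid of triangle KUZ ⇒ X = (11/18, 5/18)
line EX meets UZ at D = (11/15, 2/15)
X = E + t·(D−E) with t = 5/6, so EX:XD = 5/6:1/6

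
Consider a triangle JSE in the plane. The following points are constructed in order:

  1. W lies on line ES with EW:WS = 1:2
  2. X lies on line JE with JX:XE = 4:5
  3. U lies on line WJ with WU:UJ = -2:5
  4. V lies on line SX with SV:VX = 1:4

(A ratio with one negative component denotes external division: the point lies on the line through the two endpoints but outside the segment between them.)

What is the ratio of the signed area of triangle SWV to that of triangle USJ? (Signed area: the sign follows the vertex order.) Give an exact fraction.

Work in coordinates with J = (0, 0), S = (1, 0), E = (0, 1).
1. W lies on line ES with EW:WS = 1:2 ⇒ W = (1/3, 2/3)
2. X lies on line JE with JX:XE = 4:5 ⇒ X = (0, 4/9)
3. U lies on line WJ with WU:UJ = -2:5 ⇒ U = (5/9, 10/9)
4. V lies on line SX with SV:VX = 1:4 ⇒ V = (4/5, 4/45)
2·[SWV] = 2/27, 2·[USJ] = -10/9
[SWV]:[USJ] = 2/27:-10/9 = -1/15

[SWV]:[USJ] = -1/15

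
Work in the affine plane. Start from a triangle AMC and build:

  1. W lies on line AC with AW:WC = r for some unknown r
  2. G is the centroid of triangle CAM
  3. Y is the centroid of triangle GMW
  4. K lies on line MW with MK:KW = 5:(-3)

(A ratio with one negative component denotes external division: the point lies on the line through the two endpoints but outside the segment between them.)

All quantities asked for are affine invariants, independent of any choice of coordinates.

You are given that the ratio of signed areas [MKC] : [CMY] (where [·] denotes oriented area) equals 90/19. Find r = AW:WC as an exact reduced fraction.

Choose coordinates A = (0, 0), M = (1, 0), C = (0, 1).
1. With AW:WC = r, write λ = r/(r+1) so W = A + λ·(C−A); W is affine-linear in λ
2. G is the centroid of triangle CAM ⇒ G = (1/3, 1/3)
3. Y is the centroid of triangle GMW ⇒ Y is an affine combination of earlier points and hence also affine-linear in λ
4. K lies on line MW with MK:KW = 5:(-3) ⇒ K is an affine combination of earlier points and hence also affine-linear in λ
Every point depending on W is an affine combination of W and λ-independent points, so each such coordinate is linear in λ; the λ² term in each signed area is a multiple of (C−A)×(C−A) = 0, so 2·[MKC] and 2·[CMY] are each linear in λ. Evaluating at λ=0 and λ=1:
  2·[MKC] = 5/2·λ − 5/2,   2·[CMY] = 1/3·λ − 4/9
So [MKC]:[CMY] = (5/2·λ − 5/2) / (1/3·λ − 4/9). Setting this equal to 90/19:
  5/2·λ − 5/2 = 90/19·(1/3·λ − 4/9)  ⇒  λ = 3/7
Then r = λ/(1−λ) = (3/7)/(4/7) = 3/4. Check: with r = 3/4, W = (0, 3/7) and [MKC]:[CMY] = 90/19 as required.

r = 3/4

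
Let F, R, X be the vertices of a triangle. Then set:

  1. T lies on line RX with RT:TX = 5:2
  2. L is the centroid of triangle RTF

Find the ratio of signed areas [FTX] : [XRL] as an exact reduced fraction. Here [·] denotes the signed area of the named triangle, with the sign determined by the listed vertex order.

[FTX]:[XRL] = -6/7

Set F = (0, 0), R = (1, 0), X = (0, 1); any affine frame gives the same invariant.
1. T lies on line RX with RT:TX = 5:2 ⇒ T = (2/7, 5/7)
2. L is the centroid of triangle RTF ⇒ L = (3/7, 5/21)
2·[FTX] = 2/7, 2·[XRL] = -1/3
[FTX]:[XRL] = 2/7:-1/3 = -6/7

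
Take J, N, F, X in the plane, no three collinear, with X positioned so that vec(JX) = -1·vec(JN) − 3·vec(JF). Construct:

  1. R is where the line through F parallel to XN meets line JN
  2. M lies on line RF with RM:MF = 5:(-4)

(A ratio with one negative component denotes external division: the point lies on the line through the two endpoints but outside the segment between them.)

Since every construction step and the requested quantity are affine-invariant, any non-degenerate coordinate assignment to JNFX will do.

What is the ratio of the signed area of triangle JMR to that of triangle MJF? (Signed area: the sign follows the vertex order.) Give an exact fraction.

[JMR]:[MJF] = -5/4

Choose coordinates J = (0, 0), N = (1, 0), F = (0, 1), X = (-1, -3).
1. R is where the line through F parallel to XN meets line JN ⇒ R = (-2/3, 0)
2. M lies on line RF with RM:MF = 5:(-4) ⇒ M = (8/3, 5)
2·[JMR] = 10/3, 2·[MJF] = -8/3
[JMR]:[MJF] = 10/3:-8/3 = -5/4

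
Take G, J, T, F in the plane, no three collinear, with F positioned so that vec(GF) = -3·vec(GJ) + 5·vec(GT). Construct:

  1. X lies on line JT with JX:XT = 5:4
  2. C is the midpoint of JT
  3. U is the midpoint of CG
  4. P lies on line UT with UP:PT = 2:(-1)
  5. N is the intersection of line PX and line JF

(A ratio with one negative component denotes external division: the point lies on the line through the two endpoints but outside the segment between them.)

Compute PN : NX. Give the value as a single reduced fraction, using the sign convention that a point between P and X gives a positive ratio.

Work in coordinates with G = (0, 0), J = (1, 0), T = (0, 1), F = (-3, 5).
1. X lies on line JT with JX:XT = 5:4 ⇒ X = (4/9, 5/9)
2. C is the midpoint of JT ⇒ C = (1/2, 1/2)
3. U is the midpoint of CG ⇒ U = (1/4, 1/4)
4. P lies on line UT with UP:PT = 2:(-1) ⇒ P = (-1/4, 7/4)
5. N is the intersection of line PX and line JF ⇒ N = (7/47, 50/47)
N = P + t·(X−P) with t = 27/47, so PN:NX = t:(1−t) = 27/47:20/47

PN:NX = 27/20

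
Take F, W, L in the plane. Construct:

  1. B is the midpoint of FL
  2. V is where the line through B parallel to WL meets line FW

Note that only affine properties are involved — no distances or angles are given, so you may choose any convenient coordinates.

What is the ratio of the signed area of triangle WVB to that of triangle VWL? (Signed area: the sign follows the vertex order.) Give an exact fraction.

Work in coordinates with F = (0, 0), W = (1, 0), L = (0, 1).
1. B is the midpoint of FL ⇒ B = (0, 1/2)
2. V is where the line through B parallel to WL meets line FW ⇒ V = (1/2, 0)
2·[WVB] = -1/4, 2·[VWL] = 1/2
[WVB]:[VWL] = -1/4:1/2 = -1/2

[WVB]:[VWL] = -1/2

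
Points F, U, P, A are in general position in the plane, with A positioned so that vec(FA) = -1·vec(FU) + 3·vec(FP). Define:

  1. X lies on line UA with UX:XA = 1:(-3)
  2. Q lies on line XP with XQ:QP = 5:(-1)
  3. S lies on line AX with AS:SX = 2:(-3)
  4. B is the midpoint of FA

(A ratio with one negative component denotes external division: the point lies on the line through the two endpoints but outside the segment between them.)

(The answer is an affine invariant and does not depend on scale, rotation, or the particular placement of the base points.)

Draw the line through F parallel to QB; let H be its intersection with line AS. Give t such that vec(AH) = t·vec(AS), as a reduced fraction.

Assign F = (0, 0), U = (1, 0), P = (0, 1), A = (-1, 3) — the answer is frame-independent, so this choice is without loss of generality.
1. X lies on line UA with UX:XA = 1:(-3) ⇒ X = (2, -3/2)
2. Q lies on line XP with XQ:QP = 5:(-1) ⇒ Q = (-1/2, 13/8)
3. S lies on line AX with AS:SX = 2:(-3) ⇒ S = (-7, 12)
4. B is the midpoint of FA ⇒ B = (-1/2, 3/2)
through F parallel to QB: direction (0, -1/8); meets AS at H = (0, 3/2)
H = A + t·(S−A) with t = -1/6

t = -1/6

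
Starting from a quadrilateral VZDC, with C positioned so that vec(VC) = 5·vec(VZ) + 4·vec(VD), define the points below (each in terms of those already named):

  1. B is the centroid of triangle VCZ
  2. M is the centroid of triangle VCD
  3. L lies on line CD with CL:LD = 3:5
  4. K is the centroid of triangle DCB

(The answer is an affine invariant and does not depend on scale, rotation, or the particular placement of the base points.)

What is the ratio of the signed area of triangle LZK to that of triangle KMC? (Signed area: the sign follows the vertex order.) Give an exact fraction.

[LZK]:[KMC] = 141/16

Work in coordinates with V = (0, 0), Z = (1, 0), D = (0, 1), C = (5, 4).
1. B is the centroid of triangle VCZ ⇒ B = (2, 4/3)
2. M is the centroid of triangle VCD ⇒ M = (5/3, 5/3)
3. L lies on line CD with CL:LD = 3:5 ⇒ L = (25/8, 23/8)
4. K is the centroid of triangle DCB ⇒ K = (7/3, 19/9)
2·[LZK] = -47/72, 2·[KMC] = -2/27
[LZK]:[KMC] = -47/72:-2/27 = 141/16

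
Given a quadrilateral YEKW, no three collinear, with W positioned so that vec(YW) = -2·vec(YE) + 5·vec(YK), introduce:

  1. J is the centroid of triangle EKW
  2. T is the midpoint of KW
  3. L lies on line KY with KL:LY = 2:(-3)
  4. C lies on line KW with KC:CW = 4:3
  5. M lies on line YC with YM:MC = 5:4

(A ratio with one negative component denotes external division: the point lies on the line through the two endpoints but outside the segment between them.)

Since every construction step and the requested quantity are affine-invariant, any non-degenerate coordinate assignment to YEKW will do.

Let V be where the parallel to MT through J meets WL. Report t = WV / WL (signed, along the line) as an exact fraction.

Assign Y = (0, 0), E = (1, 0), K = (0, 1), W = (-2, 5) — the answer is frame-independent, so this choice is without loss of generality.
1. J is the centroid of triangle EKW ⇒ J = (-1/3, 2)
2. T is the midpoint of KW ⇒ T = (-1, 3)
3. L lies on line KY with KL:LY = 2:(-3) ⇒ L = (0, 3)
4. C lies on line KW with KC:CW = 4:3 ⇒ C = (-8/7, 23/7)
5. M lies on line YC with YM:MC = 5:4 ⇒ M = (-40/63, 115/63)
through J parallel to MT: direction (-23/63, 74/63); meets WL at V = (-143/153, 602/153)
V = W + t·(L−W) with t = 163/306

t = 163/306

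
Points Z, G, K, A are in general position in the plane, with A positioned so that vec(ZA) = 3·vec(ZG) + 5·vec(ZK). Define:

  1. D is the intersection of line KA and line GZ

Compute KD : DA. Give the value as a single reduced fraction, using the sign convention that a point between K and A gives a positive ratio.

Work in coordinates with Z = (0, 0), G = (1, 0), K = (0, 1), A = (3, 5).
1. D is the intersection of line KA and line GZ ⇒ D = (-3/4, 0)
D = K + t·(A−K) with t = -1/4, so KD:DA = t:(1−t) = -1/4:5/4

KD:DA = -1/5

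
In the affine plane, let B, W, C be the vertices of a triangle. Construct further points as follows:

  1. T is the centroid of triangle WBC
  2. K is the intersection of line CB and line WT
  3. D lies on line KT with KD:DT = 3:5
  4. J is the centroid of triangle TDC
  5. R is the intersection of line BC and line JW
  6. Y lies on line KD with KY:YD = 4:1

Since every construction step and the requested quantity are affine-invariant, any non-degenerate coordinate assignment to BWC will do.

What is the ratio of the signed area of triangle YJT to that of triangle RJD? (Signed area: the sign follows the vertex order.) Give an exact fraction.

[YJT]:[RJD] = 244/165

Choose coordinates B = (0, 0), W = (1, 0), C = (0, 1).
1. T is the centroid of triangle WBC ⇒ T = (1/3, 1/3)
2. K is the intersection of line CB and line WT ⇒ K = (0, 1/2)
3. D lies on line KT with KD:DT = 3:5 ⇒ D = (1/8, 7/16)
4. J is the centroid of triangle TDC ⇒ J = (11/72, 85/144)
5. R is the intersection of line BC and line JW ⇒ R = (0, 85/122)
6. Y lies on line KD with KY:YD = 4:1 ⇒ Y = (1/10, 9/20)
2·[YJT] = -7/180, 2·[RJD] = -77/2928
[YJT]:[RJD] = -7/180:-77/2928 = 244/165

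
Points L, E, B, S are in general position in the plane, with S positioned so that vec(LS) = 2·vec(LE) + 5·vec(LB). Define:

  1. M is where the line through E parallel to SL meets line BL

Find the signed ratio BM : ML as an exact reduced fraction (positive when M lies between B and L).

BM:ML = -7/5

Work in coordinates with L = (0, 0), E = (1, 0), B = (0, 1), S = (2, 5).
1. M is where the line through E parallel to SL meets line BL ⇒ M = (0, -5/2)
M = B + t·(L−B) with t = 7/2, so BM:ML = t:(1−t) = 7/2:-5/2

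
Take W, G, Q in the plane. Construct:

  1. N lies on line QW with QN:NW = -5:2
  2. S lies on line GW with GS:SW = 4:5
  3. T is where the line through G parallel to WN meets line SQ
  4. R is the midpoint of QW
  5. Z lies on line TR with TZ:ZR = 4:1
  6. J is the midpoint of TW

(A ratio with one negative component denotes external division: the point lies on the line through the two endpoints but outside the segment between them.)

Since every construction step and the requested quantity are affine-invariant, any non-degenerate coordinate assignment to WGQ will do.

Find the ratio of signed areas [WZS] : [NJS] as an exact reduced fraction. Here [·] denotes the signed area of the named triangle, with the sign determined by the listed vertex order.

[WZS]:[NJS] = -18/25

Assign W = (0, 0), G = (1, 0), Q = (0, 1) — the answer is frame-independent, so this choice is without loss of generality.
1. N lies on line QW with QN:NW = -5:2 ⇒ N = (0, -2/3)
2. S lies on line GW with GS:SW = 4:5 ⇒ S = (5/9, 0)
3. T is where the line through G parallel to WN meets line SQ ⇒ T = (1, -4/5)
4. R is the midpoint of QW ⇒ R = (0, 1/2)
5. Z lies on line TR with TZ:ZR = 4:1 ⇒ Z = (1/5, 6/25)
6. J is the midpoint of TW ⇒ J = (1/2, -2/5)
2·[WZS] = -2/15, 2·[NJS] = 5/27
[WZS]:[NJS] = -2/15:5/27 = -18/25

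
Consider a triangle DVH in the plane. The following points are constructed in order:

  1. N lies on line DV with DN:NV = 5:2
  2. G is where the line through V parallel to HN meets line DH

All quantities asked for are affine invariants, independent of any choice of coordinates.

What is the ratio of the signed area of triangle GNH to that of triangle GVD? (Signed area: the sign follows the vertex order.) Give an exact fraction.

[GNH]:[GVD] = 10/49

Set D = (0, 0), V = (1, 0), H = (0, 1); any affine frame gives the same invariant.
1. N lies on line DV with DN:NV = 5:2 ⇒ N = (5/7, 0)
2. G is where the line through V parallel to HN meets line DH ⇒ G = (0, 7/5)
2·[GNH] = -2/7, 2·[GVD] = -7/5
[GNH]:[GVD] = -2/7:-7/5 = 10/49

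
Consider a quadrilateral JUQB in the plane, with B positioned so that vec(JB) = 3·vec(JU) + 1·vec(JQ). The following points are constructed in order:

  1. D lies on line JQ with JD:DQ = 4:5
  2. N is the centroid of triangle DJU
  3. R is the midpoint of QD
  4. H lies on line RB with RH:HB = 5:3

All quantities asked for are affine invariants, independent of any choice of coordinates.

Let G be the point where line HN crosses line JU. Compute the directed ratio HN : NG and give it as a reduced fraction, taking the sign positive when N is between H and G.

HN:NG = 323/64

Work in coordinates with J = (0, 0), U = (1, 0), Q = (0, 1), B = (3, 1).
1. D lies on line JQ with JD:DQ = 4:5 ⇒ D = (0, 4/9)
2. N is the centroid of triangle DJU ⇒ N = (1/3, 4/27)
3. R is the midpoint of QD ⇒ R = (0, 13/18)
4. H lies on line RB with RH:HB = 5:3 ⇒ H = (15/8, 43/48)
line HN meets JU at G = (9/323, 0)
N = H + t·(G−H) with t = 323/387, so HN:NG = 323/387:64/387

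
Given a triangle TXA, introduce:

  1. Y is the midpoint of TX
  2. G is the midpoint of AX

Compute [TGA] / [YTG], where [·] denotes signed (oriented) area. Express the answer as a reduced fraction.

[TGA]:[YTG] = -2

Assign T = (0, 0), X = (1, 0), A = (0, 1) — the answer is frame-independent, so this choice is without loss of generality.
1. Y is the midpoint of TX ⇒ Y = (1/2, 0)
2. G is the midpoint of AX ⇒ G = (1/2, 1/2)
2·[TGA] = 1/2, 2·[YTG] = -1/4
[TGA]:[YTG] = 1/2:-1/4 = -2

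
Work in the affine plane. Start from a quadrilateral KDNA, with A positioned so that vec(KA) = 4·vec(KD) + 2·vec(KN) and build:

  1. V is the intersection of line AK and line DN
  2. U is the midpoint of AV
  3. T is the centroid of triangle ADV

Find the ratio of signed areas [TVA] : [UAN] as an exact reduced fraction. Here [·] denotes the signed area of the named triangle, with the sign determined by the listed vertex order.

Choose coordinates K = (0, 0), D = (1, 0), N = (0, 1), A = (4, 2).
1. V is the intersection of line AK and line DN ⇒ V = (2/3, 1/3)
2. U is the midpoint of AV ⇒ U = (7/3, 7/6)
3. T is the centroid of triangle ADV ⇒ T = (17/9, 7/9)
2·[TVA] = -5/9, 2·[UAN] = 5/3
[TVA]:[UAN] = -5/9:5/3 = -1/3

[TVA]:[UAN] = -1/3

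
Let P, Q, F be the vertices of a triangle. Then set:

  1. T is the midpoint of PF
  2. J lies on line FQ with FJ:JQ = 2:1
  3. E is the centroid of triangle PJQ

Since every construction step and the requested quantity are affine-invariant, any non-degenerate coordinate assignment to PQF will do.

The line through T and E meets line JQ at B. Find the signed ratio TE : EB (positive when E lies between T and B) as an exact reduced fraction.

TE:EB = 1/2

Assign P = (0, 0), Q = (1, 0), F = (0, 1) — the answer is frame-independent, so this choice is without loss of generality.
1. T is the midpoint of PF ⇒ T = (0, 1/2)
2. J lies on line FQ with FJ:JQ = 2:1 ⇒ J = (2/3, 1/3)
3. E is the centroid of triangle PJQ ⇒ E = (5/9, 1/9)
line TE meets JQ at B = (5/3, -2/3)
E = T + t·(B−T) with t = 1/3, so TE:EB = 1/3:2/3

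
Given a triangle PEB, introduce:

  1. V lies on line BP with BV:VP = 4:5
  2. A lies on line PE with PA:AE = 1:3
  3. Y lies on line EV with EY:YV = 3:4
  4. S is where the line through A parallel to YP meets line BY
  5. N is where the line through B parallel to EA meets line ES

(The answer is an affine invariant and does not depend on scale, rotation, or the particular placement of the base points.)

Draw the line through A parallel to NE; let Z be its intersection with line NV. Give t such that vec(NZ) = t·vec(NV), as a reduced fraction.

t = -18/7

Set P = (0, 0), E = (1, 0), B = (0, 1); any affine frame gives the same invariant.
1. V lies on line BP with BV:VP = 4:5 ⇒ V = (0, 5/9)
2. A lies on line PE with PA:AE = 1:3 ⇒ A = (1/4, 0)
3. Y lies on line EV with EY:YV = 3:4 ⇒ Y = (4/7, 5/21)
4. S is where the line through A parallel to YP meets line BY ⇒ S = (53/84, 10/63)
5. N is where the line through B parallel to EA meets line ES ⇒ N = (-53/40, 1)
through A parallel to NE: direction (93/40, -1); meets NV at Z = (-265/56, 15/7)
Z = N + t·(V−N) with t = -18/7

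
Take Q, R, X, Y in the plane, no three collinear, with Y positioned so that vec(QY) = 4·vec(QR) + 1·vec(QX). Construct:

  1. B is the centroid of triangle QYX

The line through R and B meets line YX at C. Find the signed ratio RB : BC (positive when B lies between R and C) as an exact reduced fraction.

Choose coordinates Q = (0, 0), R = (1, 0), X = (0, 1), Y = (4, 1).
1. B is the centroid of triangle QYX ⇒ B = (4/3, 2/3)
line RB meets YX at C = (3/2, 1)
B = R + t·(C−R) with t = 2/3, so RB:BC = 2/3:1/3

RB:BC = 2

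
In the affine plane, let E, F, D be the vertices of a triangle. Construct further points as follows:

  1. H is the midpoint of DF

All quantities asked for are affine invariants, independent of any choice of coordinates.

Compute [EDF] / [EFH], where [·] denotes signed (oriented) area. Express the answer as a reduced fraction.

[EDF]:[EFH] = -2

Set E = (0, 0), F = (1, 0), D = (0, 1); any affine frame gives the same invariant.
1. H is the midpoint of DF ⇒ H = (1/2, 1/2)
2·[EDF] = -1, 2·[EFH] = 1/2
[EDF]:[EFH] = -1:1/2 = -2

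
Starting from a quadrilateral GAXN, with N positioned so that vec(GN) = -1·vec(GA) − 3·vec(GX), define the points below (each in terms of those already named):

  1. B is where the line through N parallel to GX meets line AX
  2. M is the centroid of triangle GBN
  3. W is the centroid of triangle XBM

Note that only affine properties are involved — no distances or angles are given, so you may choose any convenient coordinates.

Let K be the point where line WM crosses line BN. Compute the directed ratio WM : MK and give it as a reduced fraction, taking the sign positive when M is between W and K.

WM:MK = 1/3

Work in coordinates with G = (0, 0), A = (1, 0), X = (0, 1), N = (-1, -3).
1. B is where the line through N parallel to GX meets line AX ⇒ B = (-1, 2)
2. M is the centroid of triangle GBN ⇒ M = (-2/3, -1/3)
3. W is the centroid of triangle XBM ⇒ W = (-5/9, 8/9)
line WM meets BN at K = (-1, -4)
M = W + t·(K−W) with t = 1/4, so WM:MK = 1/4:3/4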